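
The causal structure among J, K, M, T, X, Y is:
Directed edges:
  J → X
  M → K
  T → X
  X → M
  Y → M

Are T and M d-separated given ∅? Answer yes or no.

No — T and M are d-connected given ∅.

Bayes-Ball from T | ∅ reaches {K,M,X}.
M ∈ reach(T|∅) ⇒ T ⊥̸ M | ∅.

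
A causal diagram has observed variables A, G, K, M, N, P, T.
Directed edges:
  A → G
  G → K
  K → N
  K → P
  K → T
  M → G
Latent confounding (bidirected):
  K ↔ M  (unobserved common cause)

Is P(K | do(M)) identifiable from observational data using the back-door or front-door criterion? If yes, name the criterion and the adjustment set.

P(K|do(M)): frontdoor, adjust for {G}.

desc(M)\{M}={G,K,N,P,T}; candidates ⊆ {A}.
M↔K: latent back-door arc(s) into M.
size 0: {}; under {} M still reaches {K,N,P,T} ∋ K.
size 1: {A}; under {A} M still reaches {K,N,P,T} ∋ K.
M↔K cannot be blocked by any observed set — no back-door set.
{G}: (i) intercepts every directed M→K path; (ii) no back-door M→{G}; (iii) {M} blocks every back-door {G}→K. Front-door holds.
P(K|do(M)) = Σ_{G} P(G|M) Σ_{M'} P(K|G,M')P(M').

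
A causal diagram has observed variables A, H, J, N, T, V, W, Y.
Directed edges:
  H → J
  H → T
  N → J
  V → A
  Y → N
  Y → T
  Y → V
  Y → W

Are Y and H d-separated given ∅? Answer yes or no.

Yes — Y ⊥ H | ∅.

Bayes-Ball from Y | ∅ reaches {A,J,N,T,V,W}.
H ∉ reach(Y|∅) ⇒ Y ⊥ H | ∅.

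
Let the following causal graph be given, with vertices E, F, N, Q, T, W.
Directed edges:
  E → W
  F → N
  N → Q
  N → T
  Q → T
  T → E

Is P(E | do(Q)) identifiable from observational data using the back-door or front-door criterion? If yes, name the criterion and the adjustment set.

desc(Q)\{Q}={E,T,W}; candidates ⊆ {F,N}.
size 0: {}; under {} Q still reaches {E,F,N,T,W} ∋ E.
{N}: Q⊥E given {N} in G with Q→· removed — back-door holds.
P(E|do(Q)) = Σ_{N} P(E|Q,N)·P(N).

P(E|do(Q)): backdoor, adjust for {N}.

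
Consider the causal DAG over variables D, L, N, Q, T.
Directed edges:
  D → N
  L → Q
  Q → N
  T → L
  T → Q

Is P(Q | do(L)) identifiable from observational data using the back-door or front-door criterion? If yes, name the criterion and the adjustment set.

desc(L)\{L}={N,Q}; candidates ⊆ {D,T}.
size 0: {}; under {} L still reaches {N,Q,T} ∋ Q.
{T}: L⊥Q given {T} in G with L→· removed — back-door holds.
P(Q|do(L)) = Σ_{T} P(Q|L,T)·P(T).

P(Q|do(L)): backdoor, adjust for {T}.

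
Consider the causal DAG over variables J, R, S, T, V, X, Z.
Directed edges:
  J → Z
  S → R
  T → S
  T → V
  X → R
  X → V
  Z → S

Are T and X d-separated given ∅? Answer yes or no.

Bayes-Ball from T | ∅ reaches {R,S,V}.
X ∉ reach(T|∅) ⇒ T ⊥ X | ∅.

Yes — T ⊥ X | ∅.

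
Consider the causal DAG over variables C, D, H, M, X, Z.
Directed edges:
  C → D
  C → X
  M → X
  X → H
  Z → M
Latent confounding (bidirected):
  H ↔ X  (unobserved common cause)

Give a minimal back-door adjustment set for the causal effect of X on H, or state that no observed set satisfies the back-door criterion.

X→H: no observed back-door set.

desc(X)\{X}={H}; candidates ⊆ {C,D,M,Z}.
X↔H: latent back-door arc(s) into X.
size 0: {}; under {} X still reaches {C,D,H,M,Z} ∋ H.
size 1: {C}, {D}, {M} …(+1); under {C} X still reaches {H,M,Z} ∋ H.
size 2: {C,D}, {C,M}, {C,Z} …(+3); under {C,D} X still reaches {H,M,Z} ∋ H.
X↔H cannot be blocked by any observed set — no back-door set.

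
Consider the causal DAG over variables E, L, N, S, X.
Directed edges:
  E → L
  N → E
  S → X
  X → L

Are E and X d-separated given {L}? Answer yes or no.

No — E and X are d-connected given {L}.

Bayes-Ball from E | {L} reaches {N,S,X}.
X ∈ reach(E|{L}) ⇒ E ⊥̸ X | {L}.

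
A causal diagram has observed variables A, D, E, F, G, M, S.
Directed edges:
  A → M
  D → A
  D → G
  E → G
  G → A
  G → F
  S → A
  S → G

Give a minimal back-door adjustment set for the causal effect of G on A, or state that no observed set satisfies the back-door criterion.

G→A: minimal back-door set {D, S}.

desc(G)\{G}={A,F,M}; candidates ⊆ {D,E,S}.
size 0: {}; under {} G still reaches {A,D,E,M,S} ∋ A.
size 1: {D}, {E}, {S}; under {D} G still reaches {A,E,M,S} ∋ A.
{D,S}: G⊥A given {D,S} in G with G→· removed — back-door holds.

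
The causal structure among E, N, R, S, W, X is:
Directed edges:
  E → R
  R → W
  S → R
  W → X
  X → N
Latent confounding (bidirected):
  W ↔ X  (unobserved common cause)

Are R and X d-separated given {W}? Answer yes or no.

No — R and X are d-connected given {W}.

Bayes-Ball from R | {W} reaches {E,N,S,X}.
X ∈ reach(R|{W}) ⇒ R ⊥̸ X | {W}.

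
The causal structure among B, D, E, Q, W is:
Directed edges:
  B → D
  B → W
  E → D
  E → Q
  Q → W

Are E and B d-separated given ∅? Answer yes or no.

Yes — E ⊥ B | ∅.

Bayes-Ball from E | ∅ reaches {D,Q,W}.
B ∉ reach(E|∅) ⇒ E ⊥ B | ∅.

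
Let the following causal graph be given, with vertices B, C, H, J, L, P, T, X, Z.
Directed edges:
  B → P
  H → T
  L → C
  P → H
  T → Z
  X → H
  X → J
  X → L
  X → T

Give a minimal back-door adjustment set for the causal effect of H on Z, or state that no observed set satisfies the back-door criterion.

desc(H)\{H}={T,Z}; candidates ⊆ {B,C,J,L,P,X}.
size 0: {}; under {} H still reaches {B,C,J,L,P,T,X,Z} ∋ Z.
{X}: H⊥Z given {X} in G with H→· removed — back-door holds.

H→Z: minimal back-door set {X}.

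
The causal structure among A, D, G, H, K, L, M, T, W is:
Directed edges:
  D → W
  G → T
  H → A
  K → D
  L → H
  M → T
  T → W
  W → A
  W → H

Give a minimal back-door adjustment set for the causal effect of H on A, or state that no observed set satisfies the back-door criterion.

desc(H)\{H}={A}; candidates ⊆ {D,G,K,L,M,T,W}.
size 0: {}; under {} H still reaches {A,D,G,K,L,M,T,W} ∋ A.
{W}: H⊥A given {W} in G with H→· removed — back-door holds.

H→A: minimal back-door set {W}.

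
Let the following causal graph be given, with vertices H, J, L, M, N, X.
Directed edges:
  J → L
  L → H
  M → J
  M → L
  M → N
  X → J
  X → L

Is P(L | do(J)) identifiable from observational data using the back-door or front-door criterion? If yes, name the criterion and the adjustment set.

P(L|do(J)): backdoor, adjust for {M, X}.

desc(J)\{J}={H,L}; candidates ⊆ {M,N,X}.
size 0: {}; under {} J still reaches {H,L,M,N,X} ∋ L.
size 1: {M}, {N}, {X}; under {M} J still reaches {H,L,X} ∋ L.
{M,X}: J⊥L given {M,X} in G with J→· removed — back-door holds.
P(L|do(J)) = Σ_{M,X} P(L|J,M,X)·P(M,X).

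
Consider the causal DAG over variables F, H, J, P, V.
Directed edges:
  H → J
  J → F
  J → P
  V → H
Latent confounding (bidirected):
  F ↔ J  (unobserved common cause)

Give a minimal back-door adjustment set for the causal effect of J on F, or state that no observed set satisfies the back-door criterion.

J→F: no observed back-door set.

desc(J)\{J}={F,P}; candidates ⊆ {H,V}.
J↔F: latent back-door arc(s) into J.
size 0: {}; under {} J still reaches {F,H,V} ∋ F.
size 1: {H}, {V}; under {H} J still reaches {F} ∋ F.
size 2: {H,V}; under {H,V} J still reaches {F} ∋ F.
J↔F cannot be blocked by any observed set — no back-door set.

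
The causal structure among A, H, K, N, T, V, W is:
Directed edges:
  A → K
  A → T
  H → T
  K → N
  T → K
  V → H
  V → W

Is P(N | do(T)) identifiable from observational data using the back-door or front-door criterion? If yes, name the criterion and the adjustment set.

desc(T)\{T}={K,N}; candidates ⊆ {A,H,V,W}.
size 0: {}; under {} T still reaches {A,H,K,N,V,W} ∋ N.
{A}: T⊥N given {A} in G with T→· removed — back-door holds.
P(N|do(T)) = Σ_{A} P(N|T,A)·P(A).

P(N|do(T)): backdoor, adjust for {A}.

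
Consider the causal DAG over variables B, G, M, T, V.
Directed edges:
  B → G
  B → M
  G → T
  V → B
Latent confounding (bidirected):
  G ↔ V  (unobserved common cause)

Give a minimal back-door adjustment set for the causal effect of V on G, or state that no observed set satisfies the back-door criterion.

V→G: no observed back-door set.

desc(V)\{V}={B,G,M,T}; candidates ⊆ {—}.
V↔G: latent back-door arc(s) into V.
size 0: {}; under {} V still reaches {G,T} ∋ G.
V↔G cannot be blocked by any observed set — no back-door set.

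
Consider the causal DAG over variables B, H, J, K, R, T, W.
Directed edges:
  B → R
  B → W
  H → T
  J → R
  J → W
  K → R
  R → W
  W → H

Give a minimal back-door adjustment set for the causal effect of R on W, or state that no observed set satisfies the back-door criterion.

R→W: minimal back-door set {B, J}.

desc(R)\{R}={H,T,W}; candidates ⊆ {B,J,K}.
size 0: {}; under {} R still reaches {B,H,J,K,T,W} ∋ W.
size 1: {B}, {J}, {K}; under {B} R still reaches {H,J,K,T,W} ∋ W.
{B,J}: R⊥W given {B,J} in G with R→· removed — back-door holds.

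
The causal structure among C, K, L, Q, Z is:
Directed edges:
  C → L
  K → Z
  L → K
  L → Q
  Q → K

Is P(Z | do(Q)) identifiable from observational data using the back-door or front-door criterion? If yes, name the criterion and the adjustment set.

desc(Q)\{Q}={K,Z}; candidates ⊆ {C,L}.
size 0: {}; under {} Q still reaches {C,K,L,Z} ∋ Z.
{L}: Q⊥Z given {L} in G with Q→· removed — back-door holds.
P(Z|do(Q)) = Σ_{L} P(Z|Q,L)·P(L).

P(Z|do(Q)): backdoor, adjust for {L}.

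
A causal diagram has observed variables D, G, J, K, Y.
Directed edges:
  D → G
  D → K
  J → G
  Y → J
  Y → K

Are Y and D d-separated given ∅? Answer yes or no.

Yes — Y ⊥ D | ∅.

Bayes-Ball from Y | ∅ reaches {G,J,K}.
D ∉ reach(Y|∅) ⇒ Y ⊥ D | ∅.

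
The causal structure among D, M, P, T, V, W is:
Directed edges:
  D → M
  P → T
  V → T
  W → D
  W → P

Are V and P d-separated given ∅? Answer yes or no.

Yes — V ⊥ P | ∅.

Bayes-Ball from V | ∅ reaches {T}.
P ∉ reach(V|∅) ⇒ V ⊥ P | ∅.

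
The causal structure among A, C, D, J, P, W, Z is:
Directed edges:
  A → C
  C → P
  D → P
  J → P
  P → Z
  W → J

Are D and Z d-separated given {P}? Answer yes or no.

Yes — D ⊥ Z | {P}.

Bayes-Ball from D | {P} reaches {A,C,J,W}.
Z ∉ reach(D|{P}) ⇒ D ⊥ Z | {P}.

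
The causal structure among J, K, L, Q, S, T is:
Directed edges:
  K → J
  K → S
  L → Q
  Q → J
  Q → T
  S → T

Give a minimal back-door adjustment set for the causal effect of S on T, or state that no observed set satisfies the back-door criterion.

S→T: minimal back-door set ∅.

desc(S)\{S}={T}; candidates ⊆ {J,K,L,Q}.
∅: S⊥T given ∅ in G with S→· removed — back-door holds.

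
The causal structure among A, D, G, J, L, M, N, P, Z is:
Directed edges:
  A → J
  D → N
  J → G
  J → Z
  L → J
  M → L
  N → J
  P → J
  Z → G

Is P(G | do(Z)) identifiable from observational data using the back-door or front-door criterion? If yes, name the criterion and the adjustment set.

desc(Z)\{Z}={G}; candidates ⊆ {A,D,J,L,M,N,P}.
size 0: {}; under {} Z still reaches {A,D,G,J,L,M,N,P} ∋ G.
{J}: Z⊥G given {J} in G with Z→· removed — back-door holds.
P(G|do(Z)) = Σ_{J} P(G|Z,J)·P(J).

P(G|do(Z)): backdoor, adjust for {J}.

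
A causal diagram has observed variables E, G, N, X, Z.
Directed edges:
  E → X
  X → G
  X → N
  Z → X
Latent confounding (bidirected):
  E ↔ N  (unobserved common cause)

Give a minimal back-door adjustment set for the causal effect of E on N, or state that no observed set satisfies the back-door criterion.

E→N: no observed back-door set.

desc(E)\{E}={G,N,X}; candidates ⊆ {Z}.
E↔N: latent back-door arc(s) into E.
size 0: {}; under {} E still reaches {N} ∋ N.
size 1: {Z}; under {Z} E still reaches {N} ∋ N.
E↔N cannot be blocked by any observed set — no back-door set.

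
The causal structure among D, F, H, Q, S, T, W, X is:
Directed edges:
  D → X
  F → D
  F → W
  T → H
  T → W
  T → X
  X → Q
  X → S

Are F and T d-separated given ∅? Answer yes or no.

Bayes-Ball from F | ∅ reaches {D,Q,S,W,X}.
T ∉ reach(F|∅) ⇒ F ⊥ T | ∅.

Yes — F ⊥ T | ∅.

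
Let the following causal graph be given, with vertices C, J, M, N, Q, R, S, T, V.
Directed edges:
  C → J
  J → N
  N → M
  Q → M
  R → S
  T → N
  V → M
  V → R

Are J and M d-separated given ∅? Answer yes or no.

Bayes-Ball from J | ∅ reaches {C,M,N}.
M ∈ reach(J|∅) ⇒ J ⊥̸ M | ∅.

No — J and M are d-connected given ∅.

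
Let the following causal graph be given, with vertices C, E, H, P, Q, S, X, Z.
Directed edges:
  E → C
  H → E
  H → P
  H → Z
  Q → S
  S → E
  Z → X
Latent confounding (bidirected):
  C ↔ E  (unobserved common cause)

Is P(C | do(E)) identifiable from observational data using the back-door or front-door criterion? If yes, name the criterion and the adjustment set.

P(C|do(E)): not identifiable (no BD/FD set).

desc(E)\{E}={C}; candidates ⊆ {H,P,Q,S,X,Z}.
E↔C: latent back-door arc(s) into E.
size 0: {}; under {} E still reaches {C,H,P,Q,S,X,Z} ∋ C.
size 1: {H}, {P}, {Q} …(+3); under {H} E still reaches {C,Q,S} ∋ C.
size 2: {H,P}, {H,Q}, {H,S} …(+12); under {H,P} E still reaches {C,Q,S} ∋ C.
E↔C cannot be blocked by any observed set — no back-door set.
No mediator lies on a directed E→…→C path.
Neither criterion identifies P(C|do(E)) in this graph.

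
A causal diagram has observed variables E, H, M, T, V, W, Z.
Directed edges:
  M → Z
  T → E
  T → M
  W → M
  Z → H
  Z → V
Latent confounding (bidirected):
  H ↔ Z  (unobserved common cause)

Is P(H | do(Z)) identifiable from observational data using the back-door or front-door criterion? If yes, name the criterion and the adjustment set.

P(H|do(Z)): not identifiable (no BD/FD set).

desc(Z)\{Z}={H,V}; candidates ⊆ {E,M,T,W}.
Z↔H: latent back-door arc(s) into Z.
size 0: {}; under {} Z still reaches {E,H,M,T,W} ∋ H.
size 1: {E}, {M}, {T} …(+1); under {E} Z still reaches {H,M,T,W} ∋ H.
size 2: {E,M}, {E,T}, {E,W} …(+3); under {E,M} Z still reaches {H} ∋ H.
Z↔H cannot be blocked by any observed set — no back-door set.
No mediator lies on a directed Z→…→H path.
Neither criterion identifies P(H|do(Z)) in this graph.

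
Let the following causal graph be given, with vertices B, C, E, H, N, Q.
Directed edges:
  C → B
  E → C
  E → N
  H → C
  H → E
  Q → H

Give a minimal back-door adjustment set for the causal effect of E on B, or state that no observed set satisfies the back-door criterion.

E→B: minimal back-door set {H}.

desc(E)\{E}={B,C,N}; candidates ⊆ {H,Q}.
size 0: {}; under {} E still reaches {B,C,H,Q} ∋ B.
{H}: E⊥B given {H} in G with E→· removed — back-door holds.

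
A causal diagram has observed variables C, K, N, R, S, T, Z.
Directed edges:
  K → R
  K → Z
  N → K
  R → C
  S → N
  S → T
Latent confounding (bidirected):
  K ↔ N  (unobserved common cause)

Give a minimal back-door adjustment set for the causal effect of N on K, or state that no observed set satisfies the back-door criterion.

desc(N)\{N}={C,K,R,Z}; candidates ⊆ {S,T}.
N↔K: latent back-door arc(s) into N.
size 0: {}; under {} N still reaches {C,K,R,S,T,Z} ∋ K.
size 1: {S}, {T}; under {S} N still reaches {C,K,R,Z} ∋ K.
size 2: {S,T}; under {S,T} N still reaches {C,K,R,Z} ∋ K.
N↔K cannot be blocked by any observed set — no back-door set.

N→K: no observed back-door set.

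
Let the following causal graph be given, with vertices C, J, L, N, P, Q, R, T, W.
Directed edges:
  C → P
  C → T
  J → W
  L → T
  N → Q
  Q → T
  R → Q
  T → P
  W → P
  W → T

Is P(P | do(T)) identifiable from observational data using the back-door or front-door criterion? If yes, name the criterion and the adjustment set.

desc(T)\{T}={P}; candidates ⊆ {C,J,L,N,Q,R,W}.
size 0: {}; under {} T still reaches {C,J,L,N,P,Q,R,W} ∋ P.
size 1: {C}, {J}, {L} …(+4); under {C} T still reaches {J,L,N,P,Q,R,W} ∋ P.
{C,W}: T⊥P given {C,W} in G with T→· removed — back-door holds.
P(P|do(T)) = Σ_{C,W} P(P|T,C,W)·P(C,W).

P(P|do(T)): backdoor, adjust for {C, W}.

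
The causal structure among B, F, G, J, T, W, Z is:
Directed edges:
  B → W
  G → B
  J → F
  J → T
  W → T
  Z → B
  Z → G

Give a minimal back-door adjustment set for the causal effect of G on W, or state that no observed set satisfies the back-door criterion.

desc(G)\{G}={B,T,W}; candidates ⊆ {F,J,Z}.
size 0: {}; under {} G still reaches {B,T,W,Z} ∋ W.
{Z}: G⊥W given {Z} in G with G→· removed — back-door holds.

G→W: minimal back-door set {Z}.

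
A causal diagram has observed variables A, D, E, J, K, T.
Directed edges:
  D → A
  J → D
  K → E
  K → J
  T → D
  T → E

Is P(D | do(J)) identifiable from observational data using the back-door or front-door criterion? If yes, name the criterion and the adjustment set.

P(D|do(J)): backdoor, adjust for ∅.

desc(J)\{J}={A,D}; candidates ⊆ {E,K,T}.
∅: J⊥D given ∅ in G with J→· removed — back-door holds.
P(D|do(J)) = P(D|J) — no adjustment needed.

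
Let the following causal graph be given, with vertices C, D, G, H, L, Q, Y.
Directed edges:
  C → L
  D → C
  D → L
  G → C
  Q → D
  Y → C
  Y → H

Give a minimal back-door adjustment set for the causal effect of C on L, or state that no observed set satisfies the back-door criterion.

C→L: minimal back-door set {D}.

desc(C)\{C}={L}; candidates ⊆ {D,G,H,Q,Y}.
size 0: {}; under {} C still reaches {D,G,H,L,Q,Y} ∋ L.
{D}: C⊥L given {D} in G with C→· removed — back-door holds.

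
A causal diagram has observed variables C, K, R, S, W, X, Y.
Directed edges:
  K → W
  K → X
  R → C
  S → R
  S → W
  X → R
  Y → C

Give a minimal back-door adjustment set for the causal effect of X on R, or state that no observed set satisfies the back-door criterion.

desc(X)\{X}={C,R}; candidates ⊆ {K,S,W,Y}.
∅: X⊥R given ∅ in G with X→· removed — back-door holds.

X→R: minimal back-door set ∅.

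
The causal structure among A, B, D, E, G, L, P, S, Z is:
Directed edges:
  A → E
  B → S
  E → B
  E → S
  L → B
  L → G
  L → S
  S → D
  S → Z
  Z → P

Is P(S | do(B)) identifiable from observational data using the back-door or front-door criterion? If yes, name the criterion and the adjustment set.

P(S|do(B)): backdoor, adjust for {E, L}.

desc(B)\{B}={D,P,S,Z}; candidates ⊆ {A,E,G,L}.
size 0: {}; under {} B still reaches {A,D,E,G,L,P,S,Z} ∋ S.
size 1: {A}, {E}, {G} …(+1); under {A} B still reaches {D,E,G,L,P,S,Z} ∋ S.
{E,L}: B⊥S given {E,L} in G with B→· removed — back-door holds.
P(S|do(B)) = Σ_{E,L} P(S|B,E,L)·P(E,L).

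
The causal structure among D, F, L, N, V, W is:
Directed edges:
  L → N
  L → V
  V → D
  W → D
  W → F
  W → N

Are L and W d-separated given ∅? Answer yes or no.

Bayes-Ball from L | ∅ reaches {D,N,V}.
W ∉ reach(L|∅) ⇒ L ⊥ W | ∅.

Yes — L ⊥ W | ∅.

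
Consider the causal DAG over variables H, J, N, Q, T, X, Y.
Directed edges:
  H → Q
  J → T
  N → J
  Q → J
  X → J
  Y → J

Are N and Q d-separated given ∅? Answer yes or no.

Bayes-Ball from N | ∅ reaches {J,T}.
Q ∉ reach(N|∅) ⇒ N ⊥ Q | ∅.

Yes — N ⊥ Q | ∅.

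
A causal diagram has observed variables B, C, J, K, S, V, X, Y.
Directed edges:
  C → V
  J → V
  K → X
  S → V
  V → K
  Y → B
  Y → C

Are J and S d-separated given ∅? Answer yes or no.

Yes — J ⊥ S | ∅.

Bayes-Ball from J | ∅ reaches {K,V,X}.
S ∉ reach(J|∅) ⇒ J ⊥ S | ∅.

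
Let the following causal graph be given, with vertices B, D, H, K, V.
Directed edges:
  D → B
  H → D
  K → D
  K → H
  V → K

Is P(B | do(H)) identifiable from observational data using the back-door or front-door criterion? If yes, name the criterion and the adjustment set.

desc(H)\{H}={B,D}; candidates ⊆ {K,V}.
size 0: {}; under {} H still reaches {B,D,K,V} ∋ B.
{K}: H⊥B given {K} in G with H→· removed — back-door holds.
P(B|do(H)) = Σ_{K} P(B|H,K)·P(K).

P(B|do(H)): backdoor, adjust for {K}.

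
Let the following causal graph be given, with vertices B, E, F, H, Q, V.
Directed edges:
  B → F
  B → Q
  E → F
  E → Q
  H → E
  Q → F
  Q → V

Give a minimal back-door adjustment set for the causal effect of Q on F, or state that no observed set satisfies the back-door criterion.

Q→F: minimal back-door set {B, E}.

desc(Q)\{Q}={F,V}; candidates ⊆ {B,E,H}.
size 0: {}; under {} Q still reaches {B,E,F,H} ∋ F.
size 1: {B}, {E}, {H}; under {B} Q still reaches {E,F,H} ∋ F.
{B,E}: Q⊥F given {B,E} in G with Q→· removed — back-door holds.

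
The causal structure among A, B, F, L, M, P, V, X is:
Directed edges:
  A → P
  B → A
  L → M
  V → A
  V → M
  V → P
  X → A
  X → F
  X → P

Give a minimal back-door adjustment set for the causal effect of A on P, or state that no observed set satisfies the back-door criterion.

desc(A)\{A}={P}; candidates ⊆ {B,F,L,M,V,X}.
size 0: {}; under {} A still reaches {B,F,M,P,V,X} ∋ P.
size 1: {B}, {F}, {L} …(+3); under {B} A still reaches {F,M,P,V,X} ∋ P.
{V,X}: A⊥P given {V,X} in G with A→· removed — back-door holds.

A→P: minimal back-door set {V, X}.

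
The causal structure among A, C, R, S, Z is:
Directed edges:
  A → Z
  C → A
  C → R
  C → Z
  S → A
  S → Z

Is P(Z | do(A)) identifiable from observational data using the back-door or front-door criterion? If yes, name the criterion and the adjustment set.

P(Z|do(A)): backdoor, adjust for {C, S}.

desc(A)\{A}={Z}; candidates ⊆ {C,R,S}.
size 0: {}; under {} A still reaches {C,R,S,Z} ∋ Z.
size 1: {C}, {R}, {S}; under {C} A still reaches {S,Z} ∋ Z.
{C,S}: A⊥Z given {C,S} in G with A→· removed — back-door holds.
P(Z|do(A)) = Σ_{C,S} P(Z|A,C,S)·P(C,S).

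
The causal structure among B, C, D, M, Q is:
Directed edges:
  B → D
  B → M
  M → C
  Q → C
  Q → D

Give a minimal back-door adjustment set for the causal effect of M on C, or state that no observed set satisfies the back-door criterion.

desc(M)\{M}={C}; candidates ⊆ {B,D,Q}.
∅: M⊥C given ∅ in G with M→· removed — back-door holds.

M→C: minimal back-door set ∅.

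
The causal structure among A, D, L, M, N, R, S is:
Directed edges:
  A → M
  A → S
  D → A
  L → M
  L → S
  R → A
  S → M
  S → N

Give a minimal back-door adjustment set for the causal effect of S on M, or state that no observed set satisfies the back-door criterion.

desc(S)\{S}={M,N}; candidates ⊆ {A,D,L,R}.
size 0: {}; under {} S still reaches {A,D,L,M,R} ∋ M.
size 1: {A}, {D}, {L} …(+1); under {A} S still reaches {L,M} ∋ M.
{A,L}: S⊥M given {A,L} in G with S→· removed — back-door holds.

S→M: minimal back-door set {A, L}.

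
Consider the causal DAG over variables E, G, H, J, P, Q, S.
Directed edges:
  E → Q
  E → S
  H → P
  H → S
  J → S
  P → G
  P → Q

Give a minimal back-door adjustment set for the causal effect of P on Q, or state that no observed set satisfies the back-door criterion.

desc(P)\{P}={G,Q}; candidates ⊆ {E,H,J,S}.
∅: P⊥Q given ∅ in G with P→· removed — back-door holds.

P→Q: minimal back-door set ∅.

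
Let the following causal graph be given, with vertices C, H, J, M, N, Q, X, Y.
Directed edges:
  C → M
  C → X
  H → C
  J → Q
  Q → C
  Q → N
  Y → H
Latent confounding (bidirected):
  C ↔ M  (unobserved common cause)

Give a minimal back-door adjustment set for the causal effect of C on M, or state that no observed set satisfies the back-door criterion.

desc(C)\{C}={M,X}; candidates ⊆ {H,J,N,Q,Y}.
C↔M: latent back-door arc(s) into C.
size 0: {}; under {} C still reaches {H,J,M,N,Q,Y} ∋ M.
size 1: {H}, {J}, {N} …(+2); under {H} C still reaches {J,M,N,Q} ∋ M.
size 2: {H,J}, {H,N}, {H,Q} …(+7); under {H,J} C still reaches {M,N,Q} ∋ M.
C↔M cannot be blocked by any observed set — no back-door set.

C→M: no observed back-door set.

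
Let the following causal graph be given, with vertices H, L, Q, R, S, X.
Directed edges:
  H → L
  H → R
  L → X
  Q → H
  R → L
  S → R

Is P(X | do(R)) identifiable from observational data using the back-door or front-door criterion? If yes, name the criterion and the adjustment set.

P(X|do(R)): backdoor, adjust for {H}.

desc(R)\{R}={L,X}; candidates ⊆ {H,Q,S}.
size 0: {}; under {} R still reaches {H,L,Q,S,X} ∋ X.
{H}: R⊥X given {H} in G with R→· removed — back-door holds.
P(X|do(R)) = Σ_{H} P(X|R,H)·P(H).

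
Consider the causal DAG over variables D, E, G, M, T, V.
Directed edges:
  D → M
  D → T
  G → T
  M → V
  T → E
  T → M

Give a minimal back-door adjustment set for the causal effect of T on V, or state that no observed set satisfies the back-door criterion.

desc(T)\{T}={E,M,V}; candidates ⊆ {D,G}.
size 0: {}; under {} T still reaches {D,G,M,V} ∋ V.
{D}: T⊥V given {D} in G with T→· removed — back-door holds.

T→V: minimal back-door set {D}.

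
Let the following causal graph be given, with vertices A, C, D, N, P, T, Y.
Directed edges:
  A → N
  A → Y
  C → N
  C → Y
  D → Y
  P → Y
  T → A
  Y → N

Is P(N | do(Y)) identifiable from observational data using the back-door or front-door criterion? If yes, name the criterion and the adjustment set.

P(N|do(Y)): backdoor, adjust for {A, C}.

desc(Y)\{Y}={N}; candidates ⊆ {A,C,D,P,T}.
size 0: {}; under {} Y still reaches {A,C,D,N,P,T} ∋ N.
size 1: {A}, {C}, {D} …(+2); under {A} Y still reaches {C,D,N,P} ∋ N.
{A,C}: Y⊥N given {A,C} in G with Y→· removed — back-door holds.
P(N|do(Y)) = Σ_{A,C} P(N|Y,A,C)·P(A,C).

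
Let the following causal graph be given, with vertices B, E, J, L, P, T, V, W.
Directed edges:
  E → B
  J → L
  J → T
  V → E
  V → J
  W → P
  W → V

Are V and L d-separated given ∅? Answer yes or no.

No — V and L are d-connected given ∅.

Bayes-Ball from V | ∅ reaches {B,E,J,L,P,T,W}.
L ∈ reach(V|∅) ⇒ V ⊥̸ L | ∅.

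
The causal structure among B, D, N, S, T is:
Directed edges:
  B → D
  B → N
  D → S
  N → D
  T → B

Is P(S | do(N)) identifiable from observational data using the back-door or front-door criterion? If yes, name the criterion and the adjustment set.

P(S|do(N)): backdoor, adjust for {B}.

desc(N)\{N}={D,S}; candidates ⊆ {B,T}.
size 0: {}; under {} N still reaches {B,D,S,T} ∋ S.
{B}: N⊥S given {B} in G with N→· removed — back-door holds.
P(S|do(N)) = Σ_{B} P(S|N,B)·P(B).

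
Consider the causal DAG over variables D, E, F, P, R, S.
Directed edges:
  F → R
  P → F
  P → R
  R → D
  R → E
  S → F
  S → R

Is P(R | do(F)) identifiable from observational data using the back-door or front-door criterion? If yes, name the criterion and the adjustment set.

desc(F)\{F}={D,E,R}; candidates ⊆ {P,S}.
size 0: {}; under {} F still reaches {D,E,P,R,S} ∋ R.
size 1: {P}, {S}; under {P} F still reaches {D,E,R,S} ∋ R.
{P,S}: F⊥R given {P,S} in G with F→· removed — back-door holds.
P(R|do(F)) = Σ_{P,S} P(R|F,P,S)·P(P,S).

P(R|do(F)): backdoor, adjust for {P, S}.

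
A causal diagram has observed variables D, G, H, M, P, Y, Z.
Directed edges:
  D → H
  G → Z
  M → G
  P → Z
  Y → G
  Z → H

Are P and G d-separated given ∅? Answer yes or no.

Yes — P ⊥ G | ∅.

Bayes-Ball from P | ∅ reaches {H,Z}.
G ∉ reach(P|∅) ⇒ P ⊥ G | ∅.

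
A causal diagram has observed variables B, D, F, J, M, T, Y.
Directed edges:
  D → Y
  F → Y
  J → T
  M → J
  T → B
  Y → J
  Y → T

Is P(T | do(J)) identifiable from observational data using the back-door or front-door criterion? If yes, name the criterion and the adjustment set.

P(T|do(J)): backdoor, adjust for {Y}.

desc(J)\{J}={B,T}; candidates ⊆ {D,F,M,Y}.
size 0: {}; under {} J still reaches {B,D,F,M,T,Y} ∋ T.
{Y}: J⊥T given {Y} in G with J→· removed — back-door holds.
P(T|do(J)) = Σ_{Y} P(T|J,Y)·P(Y).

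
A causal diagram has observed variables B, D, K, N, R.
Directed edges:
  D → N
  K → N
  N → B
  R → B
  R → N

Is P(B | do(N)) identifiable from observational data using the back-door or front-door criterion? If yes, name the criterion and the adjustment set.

P(B|do(N)): backdoor, adjust for {R}.

desc(N)\{N}={B}; candidates ⊆ {D,K,R}.
size 0: {}; under {} N still reaches {B,D,K,R} ∋ B.
{R}: N⊥B given {R} in G with N→· removed — back-door holds.
P(B|do(N)) = Σ_{R} P(B|N,R)·P(R).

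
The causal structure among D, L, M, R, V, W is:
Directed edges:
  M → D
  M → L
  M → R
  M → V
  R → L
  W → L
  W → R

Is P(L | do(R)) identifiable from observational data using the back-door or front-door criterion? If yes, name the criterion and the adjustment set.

desc(R)\{R}={L}; candidates ⊆ {D,M,V,W}.
size 0: {}; under {} R still reaches {D,L,M,V,W} ∋ L.
size 1: {D}, {M}, {V} …(+1); under {D} R still reaches {L,M,V,W} ∋ L.
{M,W}: R⊥L given {M,W} in G with R→· removed — back-door holds.
P(L|do(R)) = Σ_{M,W} P(L|R,M,W)·P(M,W).

P(L|do(R)): backdoor, adjust for {M, W}.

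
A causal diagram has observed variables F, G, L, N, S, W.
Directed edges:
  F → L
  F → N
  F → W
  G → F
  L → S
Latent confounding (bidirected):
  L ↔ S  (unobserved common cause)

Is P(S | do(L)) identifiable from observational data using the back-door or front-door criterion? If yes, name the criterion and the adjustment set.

P(S|do(L)): not identifiable (no BD/FD set).

desc(L)\{L}={S}; candidates ⊆ {F,G,N,W}.
L↔S: latent back-door arc(s) into L.
size 0: {}; under {} L still reaches {F,G,N,S,W} ∋ S.
size 1: {F}, {G}, {N} …(+1); under {F} L still reaches {S} ∋ S.
size 2: {F,G}, {F,N}, {F,W} …(+3); under {F,G} L still reaches {S} ∋ S.
L↔S cannot be blocked by any observed set — no back-door set.
No mediator lies on a directed L→…→S path.
Neither criterion identifies P(S|do(L)) in this graph.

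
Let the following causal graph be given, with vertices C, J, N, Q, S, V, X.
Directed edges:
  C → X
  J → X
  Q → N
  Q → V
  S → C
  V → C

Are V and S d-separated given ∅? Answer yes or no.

Yes — V ⊥ S | ∅.

Bayes-Ball from V | ∅ reaches {C,N,Q,X}.
S ∉ reach(V|∅) ⇒ V ⊥ S | ∅.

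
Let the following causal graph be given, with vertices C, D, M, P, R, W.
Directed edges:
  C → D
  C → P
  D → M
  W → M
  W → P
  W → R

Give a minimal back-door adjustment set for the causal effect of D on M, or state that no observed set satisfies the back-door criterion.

D→M: minimal back-door set ∅.

desc(D)\{D}={M}; candidates ⊆ {C,P,R,W}.
∅: D⊥M given ∅ in G with D→· removed — back-door holds.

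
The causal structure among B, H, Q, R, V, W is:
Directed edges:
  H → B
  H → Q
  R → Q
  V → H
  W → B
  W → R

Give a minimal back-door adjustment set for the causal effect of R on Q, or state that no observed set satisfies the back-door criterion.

desc(R)\{R}={Q}; candidates ⊆ {B,H,V,W}.
∅: R⊥Q given ∅ in G with R→· removed — back-door holds.

R→Q: minimal back-door set ∅.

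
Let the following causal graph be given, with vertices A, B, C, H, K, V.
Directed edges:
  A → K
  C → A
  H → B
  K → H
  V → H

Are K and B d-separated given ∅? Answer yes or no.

Bayes-Ball from K | ∅ reaches {A,B,C,H}.
B ∈ reach(K|∅) ⇒ K ⊥̸ B | ∅.

No — K and B are d-connected given ∅.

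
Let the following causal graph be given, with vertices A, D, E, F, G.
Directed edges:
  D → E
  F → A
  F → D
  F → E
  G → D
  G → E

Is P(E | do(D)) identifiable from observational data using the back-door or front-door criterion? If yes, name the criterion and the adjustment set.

P(E|do(D)): backdoor, adjust for {F, G}.

desc(D)\{D}={E}; candidates ⊆ {A,F,G}.
size 0: {}; under {} D still reaches {A,E,F,G} ∋ E.
size 1: {A}, {F}, {G}; under {A} D still reaches {E,F,G} ∋ E.
{F,G}: D⊥E given {F,G} in G with D→· removed — back-door holds.
P(E|do(D)) = Σ_{F,G} P(E|D,F,G)·P(F,G).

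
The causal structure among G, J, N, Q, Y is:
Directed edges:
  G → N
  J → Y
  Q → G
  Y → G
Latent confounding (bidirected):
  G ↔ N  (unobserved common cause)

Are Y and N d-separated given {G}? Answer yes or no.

Bayes-Ball from Y | {G} reaches {J,N,Q}.
N ∈ reach(Y|{G}) ⇒ Y ⊥̸ N | {G}.

No — Y and N are d-connected given {G}.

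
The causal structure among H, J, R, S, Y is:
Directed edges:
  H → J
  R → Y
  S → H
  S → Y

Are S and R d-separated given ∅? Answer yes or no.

Bayes-Ball from S | ∅ reaches {H,J,Y}.
R ∉ reach(S|∅) ⇒ S ⊥ R | ∅.

Yes — S ⊥ R | ∅.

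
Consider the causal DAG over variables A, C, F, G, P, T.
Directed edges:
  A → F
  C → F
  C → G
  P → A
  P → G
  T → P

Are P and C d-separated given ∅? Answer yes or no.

Bayes-Ball from P | ∅ reaches {A,F,G,T}.
C ∉ reach(P|∅) ⇒ P ⊥ C | ∅.

Yes — P ⊥ C | ∅.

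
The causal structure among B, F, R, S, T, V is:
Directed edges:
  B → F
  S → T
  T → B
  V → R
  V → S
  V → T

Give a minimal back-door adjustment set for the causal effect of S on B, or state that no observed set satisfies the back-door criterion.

desc(S)\{S}={B,F,T}; candidates ⊆ {R,V}.
size 0: {}; under {} S still reaches {B,F,R,T,V} ∋ B.
{V}: S⊥B given {V} in G with S→· removed — back-door holds.

S→B: minimal back-door set {V}.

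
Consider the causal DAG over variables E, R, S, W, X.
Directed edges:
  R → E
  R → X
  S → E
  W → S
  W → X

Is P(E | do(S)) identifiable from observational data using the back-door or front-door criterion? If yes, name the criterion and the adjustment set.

desc(S)\{S}={E}; candidates ⊆ {R,W,X}.
∅: S⊥E given ∅ in G with S→· removed — back-door holds.
P(E|do(S)) = P(E|S) — no adjustment needed.

P(E|do(S)): backdoor, adjust for ∅.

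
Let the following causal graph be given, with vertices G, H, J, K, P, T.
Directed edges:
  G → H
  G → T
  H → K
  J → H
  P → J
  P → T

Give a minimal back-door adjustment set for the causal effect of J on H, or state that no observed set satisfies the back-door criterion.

J→H: minimal back-door set ∅.

desc(J)\{J}={H,K}; candidates ⊆ {G,P,T}.
∅: J⊥H given ∅ in G with J→· removed — back-door holds.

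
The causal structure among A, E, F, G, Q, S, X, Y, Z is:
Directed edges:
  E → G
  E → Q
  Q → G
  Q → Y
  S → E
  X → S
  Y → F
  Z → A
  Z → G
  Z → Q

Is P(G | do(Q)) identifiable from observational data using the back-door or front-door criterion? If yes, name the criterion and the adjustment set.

P(G|do(Q)): backdoor, adjust for {E, Z}.

desc(Q)\{Q}={F,G,Y}; candidates ⊆ {A,E,S,X,Z}.
size 0: {}; under {} Q still reaches {A,E,G,S,X,Z} ∋ G.
size 1: {A}, {E}, {S} …(+2); under {A} Q still reaches {E,G,S,X,Z} ∋ G.
{E,Z}: Q⊥G given {E,Z} in G with Q→· removed — back-door holds.
P(G|do(Q)) = Σ_{E,Z} P(G|Q,E,Z)·P(E,Z).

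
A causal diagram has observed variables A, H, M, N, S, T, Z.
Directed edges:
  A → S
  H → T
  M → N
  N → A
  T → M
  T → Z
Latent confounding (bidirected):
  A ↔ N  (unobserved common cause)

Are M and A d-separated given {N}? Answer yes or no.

No — M and A are d-connected given {N}.

Bayes-Ball from M | {N} reaches {A,H,S,T,Z}.
A ∈ reach(M|{N}) ⇒ M ⊥̸ A | {N}.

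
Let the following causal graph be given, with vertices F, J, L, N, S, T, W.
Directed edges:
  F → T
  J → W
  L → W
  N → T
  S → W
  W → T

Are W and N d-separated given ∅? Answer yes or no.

Yes — W ⊥ N | ∅.

Bayes-Ball from W | ∅ reaches {J,L,S,T}.
N ∉ reach(W|∅) ⇒ W ⊥ N | ∅.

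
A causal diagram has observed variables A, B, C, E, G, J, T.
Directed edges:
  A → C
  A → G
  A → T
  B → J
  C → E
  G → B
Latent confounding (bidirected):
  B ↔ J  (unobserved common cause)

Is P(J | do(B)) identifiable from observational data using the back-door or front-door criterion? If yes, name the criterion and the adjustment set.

desc(B)\{B}={J}; candidates ⊆ {A,C,E,G,T}.
B↔J: latent back-door arc(s) into B.
size 0: {}; under {} B still reaches {A,C,E,G,J,T} ∋ J.
size 1: {A}, {C}, {E} …(+2); under {A} B still reaches {G,J} ∋ J.
size 2: {A,C}, {A,E}, {A,G} …(+7); under {A,C} B still reaches {G,J} ∋ J.
B↔J cannot be blocked by any observed set — no back-door set.
No mediator lies on a directed B→…→J path.
Neither criterion identifies P(J|do(B)) in this graph.

P(J|do(B)): not identifiable (no BD/FD set).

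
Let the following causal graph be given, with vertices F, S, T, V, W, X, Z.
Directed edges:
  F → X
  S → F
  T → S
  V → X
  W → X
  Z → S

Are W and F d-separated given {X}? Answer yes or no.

No — W and F are d-connected given {X}.

Bayes-Ball from W | {X} reaches {F,S,T,V,Z}.
F ∈ reach(W|{X}) ⇒ W ⊥̸ F | {X}.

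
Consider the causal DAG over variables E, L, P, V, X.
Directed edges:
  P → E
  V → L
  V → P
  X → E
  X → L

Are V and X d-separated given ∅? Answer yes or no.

Bayes-Ball from V | ∅ reaches {E,L,P}.
X ∉ reach(V|∅) ⇒ V ⊥ X | ∅.

Yes — V ⊥ X | ∅.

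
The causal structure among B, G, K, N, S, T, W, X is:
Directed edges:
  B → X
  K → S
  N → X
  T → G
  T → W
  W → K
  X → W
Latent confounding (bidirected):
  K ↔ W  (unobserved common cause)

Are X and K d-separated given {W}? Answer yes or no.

No — X and K are d-connected given {W}.

Bayes-Ball from X | {W} reaches {B,G,K,N,S,T}.
K ∈ reach(X|{W}) ⇒ X ⊥̸ K | {W}.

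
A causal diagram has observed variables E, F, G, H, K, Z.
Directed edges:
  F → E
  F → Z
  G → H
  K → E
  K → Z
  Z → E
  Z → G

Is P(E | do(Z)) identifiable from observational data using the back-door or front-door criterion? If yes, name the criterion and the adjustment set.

P(E|do(Z)): backdoor, adjust for {F, K}.

desc(Z)\{Z}={E,G,H}; candidates ⊆ {F,K}.
size 0: {}; under {} Z still reaches {E,F,K} ∋ E.
size 1: {F}, {K}; under {F} Z still reaches {E,K} ∋ E.
{F,K}: Z⊥E given {F,K} in G with Z→· removed — back-door holds.
P(E|do(Z)) = Σ_{F,K} P(E|Z,F,K)·P(F,K).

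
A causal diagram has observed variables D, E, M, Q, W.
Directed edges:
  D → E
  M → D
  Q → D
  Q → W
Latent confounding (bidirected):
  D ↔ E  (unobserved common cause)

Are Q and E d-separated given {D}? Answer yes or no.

No — Q and E are d-connected given {D}.

Bayes-Ball from Q | {D} reaches {E,M,W}.
E ∈ reach(Q|{D}) ⇒ Q ⊥̸ E | {D}.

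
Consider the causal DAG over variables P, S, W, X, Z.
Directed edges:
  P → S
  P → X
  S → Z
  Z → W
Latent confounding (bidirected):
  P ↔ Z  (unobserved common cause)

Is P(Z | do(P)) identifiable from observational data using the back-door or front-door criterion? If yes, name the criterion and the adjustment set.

P(Z|do(P)): frontdoor, adjust for {S}.

desc(P)\{P}={S,W,X,Z}; candidates ⊆ {—}.
P↔Z: latent back-door arc(s) into P.
size 0: {}; under {} P still reaches {W,Z} ∋ Z.
P↔Z cannot be blocked by any observed set — no back-door set.
{S}: (i) intercepts every directed P→Z path; (ii) no back-door P→{S}; (iii) {P} blocks every back-door {S}→Z. Front-door holds.
P(Z|do(P)) = Σ_{S} P(S|P) Σ_{P'} P(Z|S,P')P(P').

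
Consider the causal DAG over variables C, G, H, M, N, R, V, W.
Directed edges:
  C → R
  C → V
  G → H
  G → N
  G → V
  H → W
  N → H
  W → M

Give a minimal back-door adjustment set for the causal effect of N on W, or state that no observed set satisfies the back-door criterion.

desc(N)\{N}={H,M,W}; candidates ⊆ {C,G,R,V}.
size 0: {}; under {} N still reaches {G,H,M,V,W} ∋ W.
{G}: N⊥W given {G} in G with N→· removed — back-door holds.

N→W: minimal back-door set {G}.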